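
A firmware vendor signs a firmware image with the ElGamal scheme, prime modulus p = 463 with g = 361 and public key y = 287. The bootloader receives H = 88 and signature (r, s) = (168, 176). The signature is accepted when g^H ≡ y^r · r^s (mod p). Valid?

no

Left side g^H mod p:
361^2 = 130321 ≡ 218
361^4 ≡ 218^2 = 47524 ≡ 298
361^8 ≡ 298^2 = 88804 ≡ 371
361^16 ≡ 371^2 = 137641 ≡ 130
361^32 ≡ 130^2 = 16900 ≡ 232
361^64 ≡ 232^2 = 53824 ≡ 116
88 = 64 + 16 + 8, so 361^88 ≡ 116·130·371 ≡ 251 (mod 463)
Right side y^r · r^s mod p:
287^2 = 82369 ≡ 418
287^4 ≡ 418^2 = 174724 ≡ 173
287^8 ≡ 173^2 = 29929 ≡ 297
287^16 ≡ 297^2 = 88209 ≡ 239
287^32 ≡ 239^2 = 57121 ≡ 172
287^64 ≡ 172^2 = 29584 ≡ 415
287^128 ≡ 415^2 = 172225 ≡ 452
168 = 128 + 32 + 8, so 287^168 ≡ 452·172·297 ≡ 158 (mod 463)
168^2 = 28224 ≡ 444
168^4 ≡ 444^2 = 197136 ≡ 361
168^8 ≡ 361^2 = 130321 ≡ 218
168^16 ≡ 218^2 = 47524 ≡ 298
168^32 ≡ 298^2 = 88804 ≡ 371
168^64 ≡ 371^2 = 137641 ≡ 130
168^128 ≡ 130^2 = 16900 ≡ 232
176 = 128 + 32 + 16, so 168^176 ≡ 232·371·298 ≡ 182 (mod 463)
158·182 = 28756 ≡ 50 (mod 463)
251 ≠ 50, so verification fails.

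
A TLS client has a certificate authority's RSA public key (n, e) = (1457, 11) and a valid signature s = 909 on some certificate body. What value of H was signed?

670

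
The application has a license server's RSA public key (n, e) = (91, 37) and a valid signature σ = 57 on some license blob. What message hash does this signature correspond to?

σ^2 ≡ 57^2 = 3249 ≡ 64
σ^4 ≡ 64^2 = 4096 ≡ 1
σ^8 ≡ 1^2 = 1
σ^16 ≡ 1^2 = 1
σ^32 ≡ 1^2 = 1
37 = 32 + 4 + 1, so σ^37 ≡ 1·1·57 ≡ 57 (mod 91)

57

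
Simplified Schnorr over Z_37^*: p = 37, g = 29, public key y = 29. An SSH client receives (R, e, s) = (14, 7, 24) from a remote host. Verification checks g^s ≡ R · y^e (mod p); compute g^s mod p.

1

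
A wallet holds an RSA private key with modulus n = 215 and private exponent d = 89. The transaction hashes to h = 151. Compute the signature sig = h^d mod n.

211

h^89 mod 215 = 211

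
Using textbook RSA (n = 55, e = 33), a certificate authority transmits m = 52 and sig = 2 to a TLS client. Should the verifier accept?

accept

sig^33 mod 55 = 52
sig^33 mod 55 = 52 matches m.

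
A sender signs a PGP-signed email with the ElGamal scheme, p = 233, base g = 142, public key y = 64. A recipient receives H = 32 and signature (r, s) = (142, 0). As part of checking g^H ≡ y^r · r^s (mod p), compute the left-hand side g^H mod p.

142^2 = 20164 ≡ 126
142^4 ≡ 126^2 = 15876 ≡ 32
142^8 ≡ 32^2 = 1024 ≡ 92
142^16 ≡ 92^2 = 8464 ≡ 76
142^32 ≡ 76^2 = 5776 ≡ 184

184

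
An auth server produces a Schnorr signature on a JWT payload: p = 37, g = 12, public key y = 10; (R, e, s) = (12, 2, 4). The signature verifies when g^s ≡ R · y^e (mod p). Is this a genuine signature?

genuine

g^s mod p:
12^4 mod 37 = 16
R · y^e mod p:
10^2 mod 37 = 26
12·26 = 312 ≡ 16 (mod 37)
16 ≡ 16 (mod 37); signature holds.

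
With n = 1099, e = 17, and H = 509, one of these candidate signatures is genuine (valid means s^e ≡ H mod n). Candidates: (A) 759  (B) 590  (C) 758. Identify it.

Candidate A: Squares mod 1099: 759^1≡759, 759^2≡205, 759^4≡263, 759^8≡1031, 759^16≡228; 17 = 16 + 1, so 759^17 ≡ 228·759 ≡ 509 (mod 1099)
  → matches H = 509
Candidate B: Squares mod 1099: 590^1≡590, 590^2≡816, 590^4≡961, 590^8≡361, 590^16≡639; 17 = 16 + 1, so 590^17 ≡ 639·590 ≡ 53 (mod 1099)
Candidate C: Squares mod 1099: 758^1≡758, 758^2≡886, 758^4≡310, 758^8≡487, 758^16≡884; 17 = 16 + 1, so 758^17 ≡ 884·758 ≡ 781 (mod 1099)

A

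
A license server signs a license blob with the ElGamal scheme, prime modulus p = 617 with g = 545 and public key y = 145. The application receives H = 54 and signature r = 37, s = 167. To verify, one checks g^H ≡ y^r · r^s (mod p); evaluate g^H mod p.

554

545^54 mod 617 = 554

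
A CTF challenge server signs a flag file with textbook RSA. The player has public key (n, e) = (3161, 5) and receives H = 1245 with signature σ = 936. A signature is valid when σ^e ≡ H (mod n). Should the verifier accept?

accept

Squares mod 3161: σ^1≡936, σ^2≡499, σ^4≡2443
5 = 4 + 1, so σ^5 ≡ 2443·936 ≡ 1245 (mod 3161)
σ^5 mod 3161 = 1245 matches H.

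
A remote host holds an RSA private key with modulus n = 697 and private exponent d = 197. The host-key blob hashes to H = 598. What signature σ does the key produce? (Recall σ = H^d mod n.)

H^197 mod 697 = 498

498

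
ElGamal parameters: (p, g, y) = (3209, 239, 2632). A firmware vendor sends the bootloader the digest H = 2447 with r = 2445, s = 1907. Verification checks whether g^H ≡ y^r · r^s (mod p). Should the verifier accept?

Left side g^H mod p:
Squares mod 3209: 239^1≡239, 239^2≡2568, 239^4≡129, 239^8≡596, 239^16≡2226, 239^32≡380, 239^64≡3204, 239^128≡25, 239^256≡625, 239^512≡2336, 239^1024≡1596, 239^2048≡2479
2447 = 2048 + 256 + 128 + 8 + 4 + 2 + 1, so 239^2447 ≡ 2479·625·25·596·129·2568·239 ≡ 2517 (mod 3209)
Right side y^r · r^s mod p:
Squares mod 3209: 2632^1≡2632, 2632^2≡2402, 2632^4≡3031, 2632^8≡2803, 2632^16≡1177, 2632^32≡2250, 2632^64≡1907, 2632^128≡852, 2632^256≡670, 2632^512≡2849, 2632^1024≡1240, 2632^2048≡489
2445 = 2048 + 256 + 128 + 8 + 4 + 1, so 2632^2445 ≡ 489·670·852·2803·3031·2632 ≡ 165 (mod 3209)
Squares mod 3209: 2445^1≡2445, 2445^2≡2867, 2445^4≡1440, 2445^8≡586, 2445^16≡33, 2445^32≡1089, 2445^64≡1800, 2445^128≡2119, 2445^256≡770, 2445^512≡2444, 2445^1024≡1187
1907 = 1024 + 512 + 256 + 64 + 32 + 16 + 2 + 1, so 2445^1907 ≡ 1187·2444·770·1800·1089·33·2867·2445 ≡ 2734 (mod 3209)
165·2734 = 451110 ≡ 1850 (mod 3209)
2517 ≠ 1850, so verification fails.

reject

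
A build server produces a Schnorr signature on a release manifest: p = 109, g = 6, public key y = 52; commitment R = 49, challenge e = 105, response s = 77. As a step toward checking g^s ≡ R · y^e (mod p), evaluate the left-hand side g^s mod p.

30

6^77 mod 109 = 30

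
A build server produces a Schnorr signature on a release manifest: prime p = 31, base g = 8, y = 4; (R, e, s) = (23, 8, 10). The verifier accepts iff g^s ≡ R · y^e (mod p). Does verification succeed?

g^s mod p:
8^2 = 64 ≡ 2
8^4 ≡ 2^2 = 4
8^8 ≡ 4^2 = 16
10 = 8 + 2, so 8^10 ≡ 16·2 ≡ 1 (mod 31)
R · y^e mod p:
4^2 = 16
4^4 ≡ 16^2 = 256 ≡ 8
4^8 ≡ 8^2 = 64 ≡ 2
23·2 = 46 ≡ 15 (mod 31)
1 ≠ 15; the check fails.

fails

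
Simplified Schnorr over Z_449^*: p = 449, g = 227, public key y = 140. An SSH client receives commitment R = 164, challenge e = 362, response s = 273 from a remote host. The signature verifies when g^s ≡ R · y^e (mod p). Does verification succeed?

g^s mod p:
227^2 = 51529 ≡ 343
227^4 ≡ 343^2 = 117649 ≡ 11
227^8 ≡ 11^2 = 121
227^16 ≡ 121^2 = 14641 ≡ 273
227^32 ≡ 273^2 = 74529 ≡ 444
227^64 ≡ 444^2 = 197136 ≡ 25
227^128 ≡ 25^2 = 625 ≡ 176
227^256 ≡ 176^2 = 30976 ≡ 444
273 = 256 + 16 + 1, so 227^273 ≡ 444·273·227 ≡ 404 (mod 449)
R · y^e mod p:
140^2 = 19600 ≡ 293
140^4 ≡ 293^2 = 85849 ≡ 90
140^8 ≡ 90^2 = 8100 ≡ 18
140^16 ≡ 18^2 = 324
140^32 ≡ 324^2 = 104976 ≡ 359
140^64 ≡ 359^2 = 128881 ≡ 18
140^128 ≡ 18^2 = 324
140^256 ≡ 324^2 = 104976 ≡ 359
362 = 256 + 64 + 32 + 8 + 2, so 140^362 ≡ 359·18·359·18·293 ≡ 331 (mod 449)
164·331 = 54284 ≡ 404 (mod 449)
404 ≡ 404 (mod 449); signature holds.

passes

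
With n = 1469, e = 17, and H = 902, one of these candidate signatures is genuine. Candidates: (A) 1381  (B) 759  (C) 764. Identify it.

B

Candidate A: Squares mod 1469: 1381^1≡1381, 1381^2≡399, 1381^4≡549, 1381^8≡256, 1381^16≡900; 17 = 16 + 1, so 1381^17 ≡ 900·1381 ≡ 126 (mod 1469)
Candidate B: Squares mod 1469: 759^1≡759, 759^2≡233, 759^4≡1405, 759^8≡1158, 759^16≡1236; 17 = 16 + 1, so 759^17 ≡ 1236·759 ≡ 902 (mod 1469)
  → matches H = 902
Candidate C: Squares mod 1469: 764^1≡764, 764^2≡503, 764^4≡341, 764^8≡230, 764^16≡16; 17 = 16 + 1, so 764^17 ≡ 16·764 ≡ 472 (mod 1469)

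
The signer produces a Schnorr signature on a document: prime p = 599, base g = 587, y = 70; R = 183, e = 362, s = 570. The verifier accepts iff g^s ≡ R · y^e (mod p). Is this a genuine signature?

forged

g^s mod p:
587^2 = 344569 ≡ 144
587^4 ≡ 144^2 = 20736 ≡ 370
587^8 ≡ 370^2 = 136900 ≡ 328
587^16 ≡ 328^2 = 107584 ≡ 363
587^32 ≡ 363^2 = 131769 ≡ 588
587^64 ≡ 588^2 = 345744 ≡ 121
587^128 ≡ 121^2 = 14641 ≡ 265
587^256 ≡ 265^2 = 70225 ≡ 142
587^512 ≡ 142^2 = 20164 ≡ 397
570 = 512 + 32 + 16 + 8 + 2, so 587^570 ≡ 397·588·363·328·144 ≡ 402 (mod 599)
R · y^e mod p:
70^2 = 4900 ≡ 108
70^4 ≡ 108^2 = 11664 ≡ 283
70^8 ≡ 283^2 = 80089 ≡ 422
70^16 ≡ 422^2 = 178084 ≡ 181
70^32 ≡ 181^2 = 32761 ≡ 415
70^64 ≡ 415^2 = 172225 ≡ 312
70^128 ≡ 312^2 = 97344 ≡ 306
70^256 ≡ 306^2 = 93636 ≡ 192
362 = 256 + 64 + 32 + 8 + 2, so 70^362 ≡ 192·312·415·422·108 ≡ 64 (mod 599)
183·64 = 11712 ≡ 331 (mod 599)
402 ≠ 331; the check fails.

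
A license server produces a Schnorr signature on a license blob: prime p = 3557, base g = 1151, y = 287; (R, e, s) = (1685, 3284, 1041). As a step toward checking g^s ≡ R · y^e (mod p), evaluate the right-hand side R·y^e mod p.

2310

287^2 = 82369 ≡ 558
287^4 ≡ 558^2 = 311364 ≡ 1905
287^8 ≡ 1905^2 = 3629025 ≡ 885
287^16 ≡ 885^2 = 783225 ≡ 685
287^32 ≡ 685^2 = 469225 ≡ 3258
287^64 ≡ 3258^2 = 10614564 ≡ 476
287^128 ≡ 476^2 = 226576 ≡ 2485
287^256 ≡ 2485^2 = 6175225 ≡ 273
287^512 ≡ 273^2 = 74529 ≡ 3389
287^1024 ≡ 3389^2 = 11485321 ≡ 3325
287^2048 ≡ 3325^2 = 11055625 ≡ 469
3284 = 2048 + 1024 + 128 + 64 + 16 + 4, so 287^3284 ≡ 469·3325·2485·476·685·1905 ≡ 603 (mod 3557)
R · y^e ≡ 1685·603 = 1016055 ≡ 2310 (mod 3557)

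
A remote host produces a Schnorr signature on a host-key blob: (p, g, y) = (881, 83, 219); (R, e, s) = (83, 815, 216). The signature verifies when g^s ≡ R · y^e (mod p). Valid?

yes

g^s mod p:
83^2 = 6889 ≡ 722
83^4 ≡ 722^2 = 521284 ≡ 613
83^8 ≡ 613^2 = 375769 ≡ 463
83^16 ≡ 463^2 = 214369 ≡ 286
83^32 ≡ 286^2 = 81796 ≡ 744
83^64 ≡ 744^2 = 553536 ≡ 268
83^128 ≡ 268^2 = 71824 ≡ 463
216 = 128 + 64 + 16 + 8, so 83^216 ≡ 463·268·286·463 ≡ 286 (mod 881)
R · y^e mod p:
219^2 = 47961 ≡ 387
219^4 ≡ 387^2 = 149769 ≡ 880
219^8 ≡ 880^2 = 774400 ≡ 1
219^16 ≡ 1^2 = 1
219^32 ≡ 1^2 = 1
219^64 ≡ 1^2 = 1
219^128 ≡ 1^2 = 1
219^256 ≡ 1^2 = 1
219^512 ≡ 1^2 = 1
815 = 512 + 256 + 32 + 8 + 4 + 2 + 1, so 219^815 ≡ 1·1·1·1·880·387·219 ≡ 704 (mod 881)
83·704 = 58432 ≡ 286 (mod 881)
286 ≡ 286 (mod 881); signature holds.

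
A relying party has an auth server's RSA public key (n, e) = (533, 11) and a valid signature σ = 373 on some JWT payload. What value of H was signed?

σ^2 ≡ 373^2 = 139129 ≡ 16
σ^4 ≡ 16^2 = 256
σ^8 ≡ 256^2 = 65536 ≡ 510
11 = 8 + 2 + 1, so σ^11 ≡ 510·16·373 ≡ 250 (mod 533)

250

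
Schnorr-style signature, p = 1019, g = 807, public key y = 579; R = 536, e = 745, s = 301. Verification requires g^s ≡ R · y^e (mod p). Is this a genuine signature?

g^s mod p:
Squares mod 1019: 807^1≡807, 807^2≡108, 807^4≡455, 807^8≡168, 807^16≡711, 807^32≡97, 807^64≡238, 807^128≡599, 807^256≡113
301 = 256 + 32 + 8 + 4 + 1, so 807^301 ≡ 113·97·168·455·807 ≡ 953 (mod 1019)
R · y^e mod p:
Squares mod 1019: 579^1≡579, 579^2≡1009, 579^4≡100, 579^8≡829, 579^16≡435, 579^32≡710, 579^64≡714, 579^128≡296, 579^256≡1001, 579^512≡324
745 = 512 + 128 + 64 + 32 + 8 + 1, so 579^745 ≡ 324·296·714·710·829·579 ≡ 209 (mod 1019)
536·209 = 112024 ≡ 953 (mod 1019)
953 ≡ 953 (mod 1019); signature holds.

genuine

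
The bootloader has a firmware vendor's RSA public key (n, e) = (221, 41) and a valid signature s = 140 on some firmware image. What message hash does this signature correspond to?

4

Squares mod 221: s^1≡140, s^2≡152, s^4≡120, s^8≡35, s^16≡120, s^32≡35
41 = 32 + 8 + 1, so s^41 ≡ 35·35·140 ≡ 4 (mod 221)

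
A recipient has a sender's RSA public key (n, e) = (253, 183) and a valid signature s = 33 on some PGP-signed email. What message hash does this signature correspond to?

198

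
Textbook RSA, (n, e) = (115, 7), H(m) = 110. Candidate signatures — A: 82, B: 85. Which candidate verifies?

B

Candidate A: 82^7 mod 115 = 78
Candidate B: 85^7 mod 115 = 110
  → matches H(m) = 110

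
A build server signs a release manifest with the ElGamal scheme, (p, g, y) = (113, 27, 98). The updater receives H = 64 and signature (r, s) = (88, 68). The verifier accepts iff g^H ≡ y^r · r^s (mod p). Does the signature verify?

Left side g^H mod p:
27^2 = 729 ≡ 51
27^4 ≡ 51^2 = 2601 ≡ 2
27^8 ≡ 2^2 = 4
27^16 ≡ 4^2 = 16
27^32 ≡ 16^2 = 256 ≡ 30
27^64 ≡ 30^2 = 900 ≡ 109
Right side y^r · r^s mod p:
98^2 = 9604 ≡ 112
98^4 ≡ 112^2 = 12544 ≡ 1
98^8 ≡ 1^2 = 1
98^16 ≡ 1^2 = 1
98^32 ≡ 1^2 = 1
98^64 ≡ 1^2 = 1
88 = 64 + 16 + 8, so 98^88 ≡ 1·1·1 ≡ 1 (mod 113)
88^2 = 7744 ≡ 60
88^4 ≡ 60^2 = 3600 ≡ 97
88^8 ≡ 97^2 = 9409 ≡ 30
88^16 ≡ 30^2 = 900 ≡ 109
88^32 ≡ 109^2 = 11881 ≡ 16
88^64 ≡ 16^2 = 256 ≡ 30
68 = 64 + 4, so 88^68 ≡ 30·97 ≡ 85 (mod 113)
1·85 = 85 ≡ 85 (mod 113)
109 ≠ 85, so verification fails.

does not verify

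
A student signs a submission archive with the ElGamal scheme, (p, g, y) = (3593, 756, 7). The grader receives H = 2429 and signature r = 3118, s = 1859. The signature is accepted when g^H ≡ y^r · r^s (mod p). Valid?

Left side g^H mod p:
Squares mod 3593: 756^1≡756, 756^2≡249, 756^4≡920, 756^8≡2045, 756^16≡3366, 756^32≡1227, 756^64≡62, 756^128≡251, 756^256≡1920, 756^512≡3575, 756^1024≡324, 756^2048≡779
2429 = 2048 + 256 + 64 + 32 + 16 + 8 + 4 + 1, so 756^2429 ≡ 779·1920·62·1227·3366·2045·920·756 ≡ 2055 (mod 3593)
Right side y^r · r^s mod p:
Squares mod 3593: 7^1≡7, 7^2≡49, 7^4≡2401, 7^8≡1629, 7^16≡2007, 7^32≡296, 7^64≡1384, 7^128≡387, 7^256≡2456, 7^512≡2882, 7^1024≡2501, 7^2048≡3181
3118 = 2048 + 1024 + 32 + 8 + 4 + 2, so 7^3118 ≡ 3181·2501·296·1629·2401·49 ≡ 2935 (mod 3593)
Squares mod 3593: 3118^1≡3118, 3118^2≡2859, 3118^4≡3399, 3118^8≡1706, 3118^16≡106, 3118^32≡457, 3118^64≡455, 3118^128≡2224, 3118^256≡2208, 3118^512≡3156, 3118^1024≡540
1859 = 1024 + 512 + 256 + 64 + 2 + 1, so 3118^1859 ≡ 540·3156·2208·455·2859·3118 ≡ 2951 (mod 3593)
2935·2951 = 8661185 ≡ 2055 (mod 3593)
2055 ≡ 2055 (mod 3593), so the signature is genuine.

yes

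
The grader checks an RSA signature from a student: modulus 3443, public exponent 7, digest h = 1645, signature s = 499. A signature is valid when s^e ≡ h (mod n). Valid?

no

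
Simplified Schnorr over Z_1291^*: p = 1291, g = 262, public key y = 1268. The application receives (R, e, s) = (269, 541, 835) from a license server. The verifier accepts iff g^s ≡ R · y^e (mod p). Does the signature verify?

does not verify

g^s mod p:
262^835 mod 1291 = 970
R · y^e mod p:
1268^541 mod 1291 = 422
269·422 = 113518 ≡ 1201 (mod 1291)
970 ≠ 1201; the check fails.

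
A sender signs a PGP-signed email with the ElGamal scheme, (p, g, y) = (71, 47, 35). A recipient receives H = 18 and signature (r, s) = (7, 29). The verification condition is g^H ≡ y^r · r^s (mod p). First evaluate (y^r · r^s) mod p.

35^2 = 1225 ≡ 18
35^4 ≡ 18^2 = 324 ≡ 40
7 = 4 + 2 + 1, so 35^7 ≡ 40·18·35 ≡ 66 (mod 71)
7^2 = 49
7^4 ≡ 49^2 = 2401 ≡ 58
7^8 ≡ 58^2 = 3364 ≡ 27
7^16 ≡ 27^2 = 729 ≡ 19
29 = 16 + 8 + 4 + 1, so 7^29 ≡ 19·27·58·7 ≡ 35 (mod 71)
y^r · r^s ≡ 66·35 = 2310 ≡ 38 (mod 71)

38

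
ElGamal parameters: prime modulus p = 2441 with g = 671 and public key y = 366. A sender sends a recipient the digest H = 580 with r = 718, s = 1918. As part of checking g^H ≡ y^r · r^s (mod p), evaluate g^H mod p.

1158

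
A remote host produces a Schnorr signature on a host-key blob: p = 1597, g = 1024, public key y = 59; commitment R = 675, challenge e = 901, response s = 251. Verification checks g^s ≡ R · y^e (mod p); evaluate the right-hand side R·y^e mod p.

736

59^2 = 3481 ≡ 287
59^4 ≡ 287^2 = 82369 ≡ 922
59^8 ≡ 922^2 = 850084 ≡ 480
59^16 ≡ 480^2 = 230400 ≡ 432
59^32 ≡ 432^2 = 186624 ≡ 1372
59^64 ≡ 1372^2 = 1882384 ≡ 1118
59^128 ≡ 1118^2 = 1249924 ≡ 1070
59^256 ≡ 1070^2 = 1144900 ≡ 1448
59^512 ≡ 1448^2 = 2096704 ≡ 1440
901 = 512 + 256 + 128 + 4 + 1, so 59^901 ≡ 1440·1448·1070·922·59 ≡ 1035 (mod 1597)
R · y^e ≡ 675·1035 = 698625 ≡ 736 (mod 1597)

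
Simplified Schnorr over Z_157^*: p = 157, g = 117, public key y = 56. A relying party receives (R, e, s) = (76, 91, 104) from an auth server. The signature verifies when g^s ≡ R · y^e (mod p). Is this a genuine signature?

g^s mod p:
Squares mod 157: 117^1≡117, 117^2≡30, 117^4≡115, 117^8≡37, 117^16≡113, 117^32≡52, 117^64≡35
104 = 64 + 32 + 8, so 117^104 ≡ 35·52·37 ≡ 144 (mod 157)
R · y^e mod p:
Squares mod 157: 56^1≡56, 56^2≡153, 56^4≡16, 56^8≡99, 56^16≡67, 56^32≡93, 56^64≡14
91 = 64 + 16 + 8 + 2 + 1, so 56^91 ≡ 14·67·99·153·56 ≡ 156 (mod 157)
76·156 = 11856 ≡ 81 (mod 157)
144 ≠ 81; the check fails.

forged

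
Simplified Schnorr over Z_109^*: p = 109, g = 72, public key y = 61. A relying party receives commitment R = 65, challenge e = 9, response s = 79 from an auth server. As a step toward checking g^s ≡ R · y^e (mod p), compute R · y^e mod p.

61^2 = 3721 ≡ 15
61^4 ≡ 15^2 = 225 ≡ 7
61^8 ≡ 7^2 = 49
9 = 8 + 1, so 61^9 ≡ 49·61 ≡ 46 (mod 109)
R · y^e ≡ 65·46 = 2990 ≡ 47 (mod 109)

47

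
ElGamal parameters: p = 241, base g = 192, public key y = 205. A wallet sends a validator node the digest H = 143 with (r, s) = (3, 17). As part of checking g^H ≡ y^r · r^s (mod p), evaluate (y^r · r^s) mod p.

Squares mod 241: 205^1≡205, 205^2≡91
3 = 2 + 1, so 205^3 ≡ 91·205 ≡ 98 (mod 241)
Squares mod 241: 3^1≡3, 3^2≡9, 3^4≡81, 3^8≡54, 3^16≡24
17 = 16 + 1, so 3^17 ≡ 24·3 ≡ 72 (mod 241)
y^r · r^s ≡ 98·72 = 7056 ≡ 67 (mod 241)

67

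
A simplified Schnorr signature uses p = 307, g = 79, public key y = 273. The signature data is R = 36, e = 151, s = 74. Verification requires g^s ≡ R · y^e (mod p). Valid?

yes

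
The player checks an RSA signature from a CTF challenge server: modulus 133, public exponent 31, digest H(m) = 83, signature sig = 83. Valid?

Squares mod 133: sig^1≡83, sig^2≡106, sig^4≡64, sig^8≡106, sig^16≡64
31 = 16 + 8 + 4 + 2 + 1, so sig^31 ≡ 64·106·64·106·83 ≡ 83 (mod 133)
sig^31 mod 133 = 83 matches H(m).

yes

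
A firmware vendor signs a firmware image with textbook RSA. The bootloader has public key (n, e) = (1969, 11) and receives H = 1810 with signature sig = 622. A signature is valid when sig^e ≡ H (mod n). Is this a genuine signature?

genuine

Squares mod 1969: sig^1≡622, sig^2≡960, sig^4≡108, sig^8≡1819
11 = 8 + 2 + 1, so sig^11 ≡ 1819·960·622 ≡ 1810 (mod 1969)
Since 1810 equals the digest 1810, verification succeeds.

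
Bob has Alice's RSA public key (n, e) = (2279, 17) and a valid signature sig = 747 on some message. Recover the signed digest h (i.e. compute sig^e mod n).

1602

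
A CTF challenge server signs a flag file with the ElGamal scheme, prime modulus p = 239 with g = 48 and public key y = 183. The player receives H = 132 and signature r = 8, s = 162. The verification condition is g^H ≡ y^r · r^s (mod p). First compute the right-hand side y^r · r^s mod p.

183^2 = 33489 ≡ 29
183^4 ≡ 29^2 = 841 ≡ 124
183^8 ≡ 124^2 = 15376 ≡ 80
8^2 = 64
8^4 ≡ 64^2 = 4096 ≡ 33
8^8 ≡ 33^2 = 1089 ≡ 133
8^16 ≡ 133^2 = 17689 ≡ 3
8^32 ≡ 3^2 = 9
8^64 ≡ 9^2 = 81
8^128 ≡ 81^2 = 6561 ≡ 108
162 = 128 + 32 + 2, so 8^162 ≡ 108·9·64 ≡ 68 (mod 239)
y^r · r^s ≡ 80·68 = 5440 ≡ 182 (mod 239)

182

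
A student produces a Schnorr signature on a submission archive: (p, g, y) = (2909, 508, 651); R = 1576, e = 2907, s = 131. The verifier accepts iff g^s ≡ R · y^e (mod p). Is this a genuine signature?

g^s mod p:
508^2 = 258064 ≡ 2072
508^4 ≡ 2072^2 = 4293184 ≡ 2409
508^8 ≡ 2409^2 = 5803281 ≡ 2735
508^16 ≡ 2735^2 = 7480225 ≡ 1186
508^32 ≡ 1186^2 = 1406596 ≡ 1549
508^64 ≡ 1549^2 = 2399401 ≡ 2385
508^128 ≡ 2385^2 = 5688225 ≡ 1130
131 = 128 + 2 + 1, so 508^131 ≡ 1130·2072·508 ≡ 2232 (mod 2909)
R · y^e mod p:
651^2 = 423801 ≡ 1996
651^4 ≡ 1996^2 = 3984016 ≡ 1595
651^8 ≡ 1595^2 = 2544025 ≡ 1559
651^16 ≡ 1559^2 = 2430481 ≡ 1466
651^32 ≡ 1466^2 = 2149156 ≡ 2314
651^64 ≡ 2314^2 = 5354596 ≡ 2036
651^128 ≡ 2036^2 = 4145296 ≡ 2880
651^256 ≡ 2880^2 = 8294400 ≡ 841
651^512 ≡ 841^2 = 707281 ≡ 394
651^1024 ≡ 394^2 = 155236 ≡ 1059
651^2048 ≡ 1059^2 = 1121481 ≡ 1516
2907 = 2048 + 512 + 256 + 64 + 16 + 8 + 2 + 1, so 651^2907 ≡ 1516·394·841·2036·1466·1559·1996·651 ≡ 1774 (mod 2909)
1576·1774 = 2795824 ≡ 275 (mod 2909)
2232 ≠ 275; the check fails.

forged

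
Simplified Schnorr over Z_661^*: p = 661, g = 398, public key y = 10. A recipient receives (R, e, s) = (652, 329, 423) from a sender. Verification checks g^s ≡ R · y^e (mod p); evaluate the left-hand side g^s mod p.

67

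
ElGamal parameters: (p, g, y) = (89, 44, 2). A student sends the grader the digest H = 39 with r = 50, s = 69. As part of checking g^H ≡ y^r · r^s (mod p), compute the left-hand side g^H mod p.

57

44^2 = 1936 ≡ 67
44^4 ≡ 67^2 = 4489 ≡ 39
44^8 ≡ 39^2 = 1521 ≡ 8
44^16 ≡ 8^2 = 64
44^32 ≡ 64^2 = 4096 ≡ 2
39 = 32 + 4 + 2 + 1, so 44^39 ≡ 2·39·67·44 ≡ 57 (mod 89)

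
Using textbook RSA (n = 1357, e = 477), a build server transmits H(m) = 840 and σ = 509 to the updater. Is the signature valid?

valid

Squares mod 1357: σ^1≡509, σ^2≡1251, σ^4≡380, σ^8≡558, σ^16≡611, σ^32≡146, σ^64≡961, σ^128≡761, σ^256≡1039
477 = 256 + 128 + 64 + 16 + 8 + 4 + 1, so σ^477 ≡ 1039·761·961·611·558·380·509 ≡ 840 (mod 1357)
Since 840 equals the digest 840, verification succeeds.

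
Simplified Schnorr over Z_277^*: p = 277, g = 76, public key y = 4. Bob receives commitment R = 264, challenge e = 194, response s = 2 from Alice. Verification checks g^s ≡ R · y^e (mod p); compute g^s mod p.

236

76^2 = 5776 ≡ 236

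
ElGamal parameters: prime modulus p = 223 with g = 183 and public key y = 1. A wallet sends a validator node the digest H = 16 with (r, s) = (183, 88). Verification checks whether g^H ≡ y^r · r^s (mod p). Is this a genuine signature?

genuine

Left side g^H mod p:
183^16 mod 223 = 183
Right side y^r · r^s mod p:
1^183 mod 223 = 1
183^88 mod 223 = 183
1·183 = 183 ≡ 183 (mod 223)
183 ≡ 183 (mod 223), so the signature is genuine.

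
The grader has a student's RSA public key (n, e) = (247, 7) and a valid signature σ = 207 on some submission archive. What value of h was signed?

233

Squares mod 247: σ^1≡207, σ^2≡118, σ^4≡92
7 = 4 + 2 + 1, so σ^7 ≡ 92·118·207 ≡ 233 (mod 247)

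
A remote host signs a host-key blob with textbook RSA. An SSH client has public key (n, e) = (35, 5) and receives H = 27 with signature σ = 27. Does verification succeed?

Squares mod 35: σ^1≡27, σ^2≡29, σ^4≡1
5 = 4 + 1, so σ^5 ≡ 1·27 ≡ 27 (mod 35)
σ^5 mod 35 = 27 matches H.

passes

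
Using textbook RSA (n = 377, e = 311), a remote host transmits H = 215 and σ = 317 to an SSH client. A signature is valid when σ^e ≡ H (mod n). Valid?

no

Squares mod 377: σ^1≡317, σ^2≡207, σ^4≡248, σ^8≡53, σ^16≡170, σ^32≡248, σ^64≡53, σ^128≡170, σ^256≡248
311 = 256 + 32 + 16 + 4 + 2 + 1, so σ^311 ≡ 248·248·170·248·207·317 ≡ 21 (mod 377)
σ^311 mod 377 = 21, but H = 215.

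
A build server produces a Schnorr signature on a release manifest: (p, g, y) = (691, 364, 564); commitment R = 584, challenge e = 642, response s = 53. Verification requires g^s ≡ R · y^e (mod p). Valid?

g^s mod p:
364^2 = 132496 ≡ 515
364^4 ≡ 515^2 = 265225 ≡ 572
364^8 ≡ 572^2 = 327184 ≡ 341
364^16 ≡ 341^2 = 116281 ≡ 193
364^32 ≡ 193^2 = 37249 ≡ 626
53 = 32 + 16 + 4 + 1, so 364^53 ≡ 626·193·572·364 ≡ 275 (mod 691)
R · y^e mod p:
564^2 = 318096 ≡ 236
564^4 ≡ 236^2 = 55696 ≡ 416
564^8 ≡ 416^2 = 173056 ≡ 306
564^16 ≡ 306^2 = 93636 ≡ 351
564^32 ≡ 351^2 = 123201 ≡ 203
564^64 ≡ 203^2 = 41209 ≡ 440
564^128 ≡ 440^2 = 193600 ≡ 120
564^256 ≡ 120^2 = 14400 ≡ 580
564^512 ≡ 580^2 = 336400 ≡ 574
642 = 512 + 128 + 2, so 564^642 ≡ 574·120·236 ≡ 596 (mod 691)
584·596 = 348064 ≡ 491 (mod 691)
275 ≠ 491; the check fails.

no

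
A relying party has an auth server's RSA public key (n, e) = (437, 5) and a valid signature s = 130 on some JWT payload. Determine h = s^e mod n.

s^2 ≡ 130^2 = 16900 ≡ 294
s^4 ≡ 294^2 = 86436 ≡ 347
5 = 4 + 1, so s^5 ≡ 347·130 ≡ 99 (mod 437)

99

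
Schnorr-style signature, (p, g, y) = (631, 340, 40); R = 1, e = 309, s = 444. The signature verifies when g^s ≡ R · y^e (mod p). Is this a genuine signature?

g^s mod p:
340^444 mod 631 = 272
R · y^e mod p:
40^309 mod 631 = 133
1·133 = 133 ≡ 133 (mod 631)
272 ≠ 133; the check fails.

forged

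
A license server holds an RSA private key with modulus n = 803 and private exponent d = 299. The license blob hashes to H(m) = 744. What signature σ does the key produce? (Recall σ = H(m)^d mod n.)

646

(H(m))^299 mod 803 = 646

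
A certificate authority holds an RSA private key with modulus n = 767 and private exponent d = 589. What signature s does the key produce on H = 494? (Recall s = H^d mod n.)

299

H^589 mod 767 = 299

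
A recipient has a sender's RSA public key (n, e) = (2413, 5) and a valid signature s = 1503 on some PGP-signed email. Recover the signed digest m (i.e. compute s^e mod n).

1362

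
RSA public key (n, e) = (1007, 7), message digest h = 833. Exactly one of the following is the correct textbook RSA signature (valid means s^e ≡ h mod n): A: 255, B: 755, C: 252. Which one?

C

Candidate A: 255^7 mod 1007 = 464
Candidate B: 755^7 mod 1007 = 174
Candidate C: 252^7 mod 1007 = 833
  → matches h = 833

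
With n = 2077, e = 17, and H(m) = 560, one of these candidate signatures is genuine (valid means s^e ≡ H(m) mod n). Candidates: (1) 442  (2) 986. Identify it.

Candidate 1: 442^2 = 195364 ≡ 126; 442^4 ≡ 126^2 = 15876 ≡ 1337; 442^8 ≡ 1337^2 = 1787569 ≡ 1349; 442^16 ≡ 1349^2 = 1819801 ≡ 349; 17 = 16 + 1, so 442^17 ≡ 349·442 ≡ 560 (mod 2077)
  → matches H(m) = 560
Candidate 2: 986^2 = 972196 ≡ 160; 986^4 ≡ 160^2 = 25600 ≡ 676; 986^8 ≡ 676^2 = 456976 ≡ 36; 986^16 ≡ 36^2 = 1296; 17 = 16 + 1, so 986^17 ≡ 1296·986 ≡ 501 (mod 2077)

1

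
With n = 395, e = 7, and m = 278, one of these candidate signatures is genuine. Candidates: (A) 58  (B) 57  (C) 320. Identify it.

B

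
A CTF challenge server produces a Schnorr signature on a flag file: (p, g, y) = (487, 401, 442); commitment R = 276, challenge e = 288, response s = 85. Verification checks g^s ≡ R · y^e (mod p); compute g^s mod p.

401^2 = 160801 ≡ 91
401^4 ≡ 91^2 = 8281 ≡ 2
401^8 ≡ 2^2 = 4
401^16 ≡ 4^2 = 16
401^32 ≡ 16^2 = 256
401^64 ≡ 256^2 = 65536 ≡ 278
85 = 64 + 16 + 4 + 1, so 401^85 ≡ 278·16·2·401 ≡ 21 (mod 487)

21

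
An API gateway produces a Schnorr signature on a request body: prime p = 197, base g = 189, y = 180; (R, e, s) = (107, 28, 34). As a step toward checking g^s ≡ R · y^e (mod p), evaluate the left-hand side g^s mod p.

181

Squares mod 197: 189^1≡189, 189^2≡64, 189^4≡156, 189^8≡105, 189^16≡190, 189^32≡49
34 = 32 + 2, so 189^34 ≡ 49·64 ≡ 181 (mod 197)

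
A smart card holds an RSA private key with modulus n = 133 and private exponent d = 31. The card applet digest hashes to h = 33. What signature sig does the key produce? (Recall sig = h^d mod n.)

h^2 ≡ 33^2 = 1089 ≡ 25
h^4 ≡ 25^2 = 625 ≡ 93
h^8 ≡ 93^2 = 8649 ≡ 4
h^16 ≡ 4^2 = 16
31 = 16 + 8 + 4 + 2 + 1, so h^31 ≡ 16·4·93·25·33 ≡ 40 (mod 133)

40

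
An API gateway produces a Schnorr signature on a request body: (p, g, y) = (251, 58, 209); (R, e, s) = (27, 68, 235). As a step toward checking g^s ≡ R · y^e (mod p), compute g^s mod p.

58^2 = 3364 ≡ 101
58^4 ≡ 101^2 = 10201 ≡ 161
58^8 ≡ 161^2 = 25921 ≡ 68
58^16 ≡ 68^2 = 4624 ≡ 106
58^32 ≡ 106^2 = 11236 ≡ 192
58^64 ≡ 192^2 = 36864 ≡ 218
58^128 ≡ 218^2 = 47524 ≡ 85
235 = 128 + 64 + 32 + 8 + 2 + 1, so 58^235 ≡ 85·218·192·68·101·58 ≡ 100 (mod 251)

100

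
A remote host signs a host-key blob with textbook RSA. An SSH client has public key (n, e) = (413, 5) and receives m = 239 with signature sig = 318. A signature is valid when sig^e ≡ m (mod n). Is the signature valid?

invalid

sig^2 ≡ 318^2 = 101124 ≡ 352
sig^4 ≡ 352^2 = 123904 ≡ 4
5 = 4 + 1, so sig^5 ≡ 4·318 ≡ 33 (mod 413)
sig^5 mod 413 = 33, but m = 239.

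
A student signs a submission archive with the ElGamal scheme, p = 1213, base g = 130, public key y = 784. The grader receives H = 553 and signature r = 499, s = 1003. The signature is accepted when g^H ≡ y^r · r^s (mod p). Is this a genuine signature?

Left side g^H mod p:
130^2 = 16900 ≡ 1131
130^4 ≡ 1131^2 = 1279161 ≡ 659
130^8 ≡ 659^2 = 434281 ≡ 27
130^16 ≡ 27^2 = 729
130^32 ≡ 729^2 = 531441 ≡ 147
130^64 ≡ 147^2 = 21609 ≡ 988
130^128 ≡ 988^2 = 976144 ≡ 892
130^256 ≡ 892^2 = 795664 ≡ 1149
130^512 ≡ 1149^2 = 1320201 ≡ 457
553 = 512 + 32 + 8 + 1, so 130^553 ≡ 457·147·27·130 ≡ 794 (mod 1213)
Right side y^r · r^s mod p:
784^2 = 614656 ≡ 878
784^4 ≡ 878^2 = 770884 ≡ 629
784^8 ≡ 629^2 = 395641 ≡ 203
784^16 ≡ 203^2 = 41209 ≡ 1180
784^32 ≡ 1180^2 = 1392400 ≡ 1089
784^64 ≡ 1089^2 = 1185921 ≡ 820
784^128 ≡ 820^2 = 672400 ≡ 398
784^256 ≡ 398^2 = 158404 ≡ 714
499 = 256 + 128 + 64 + 32 + 16 + 2 + 1, so 784^499 ≡ 714·398·820·1089·1180·878·784 ≡ 811 (mod 1213)
499^2 = 249001 ≡ 336
499^4 ≡ 336^2 = 112896 ≡ 87
499^8 ≡ 87^2 = 7569 ≡ 291
499^16 ≡ 291^2 = 84681 ≡ 984
499^32 ≡ 984^2 = 968256 ≡ 282
499^64 ≡ 282^2 = 79524 ≡ 679
499^128 ≡ 679^2 = 461041 ≡ 101
499^256 ≡ 101^2 = 10201 ≡ 497
499^512 ≡ 497^2 = 247009 ≡ 770
1003 = 512 + 256 + 128 + 64 + 32 + 8 + 2 + 1, so 499^1003 ≡ 770·497·101·679·282·291·336·499 ≡ 1098 (mod 1213)
811·1098 = 890478 ≡ 136 (mod 1213)
794 ≠ 136, so verification fails.

forged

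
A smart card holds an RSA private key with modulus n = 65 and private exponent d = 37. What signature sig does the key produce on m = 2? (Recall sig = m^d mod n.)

2

Squares mod 65: m^1≡2, m^2≡4, m^4≡16, m^8≡61, m^16≡16, m^32≡61
37 = 32 + 4 + 1, so m^37 ≡ 61·16·2 ≡ 2 (mod 65)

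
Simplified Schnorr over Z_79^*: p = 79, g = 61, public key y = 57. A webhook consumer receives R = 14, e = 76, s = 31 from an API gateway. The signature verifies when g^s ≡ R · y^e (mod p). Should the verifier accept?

g^s mod p:
61^2 = 3721 ≡ 8
61^4 ≡ 8^2 = 64
61^8 ≡ 64^2 = 4096 ≡ 67
61^16 ≡ 67^2 = 4489 ≡ 65
31 = 16 + 8 + 4 + 2 + 1, so 61^31 ≡ 65·67·64·8·61 ≡ 33 (mod 79)
R · y^e mod p:
57^2 = 3249 ≡ 10
57^4 ≡ 10^2 = 100 ≡ 21
57^8 ≡ 21^2 = 441 ≡ 46
57^16 ≡ 46^2 = 2116 ≡ 62
57^32 ≡ 62^2 = 3844 ≡ 52
57^64 ≡ 52^2 = 2704 ≡ 18
76 = 64 + 8 + 4, so 57^76 ≡ 18·46·21 ≡ 8 (mod 79)
14·8 = 112 ≡ 33 (mod 79)
33 ≡ 33 (mod 79); signature holds.

accept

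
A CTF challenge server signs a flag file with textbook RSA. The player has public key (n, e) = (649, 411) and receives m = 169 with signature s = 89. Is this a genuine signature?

s^2 ≡ 89^2 = 7921 ≡ 133
s^4 ≡ 133^2 = 17689 ≡ 166
s^8 ≡ 166^2 = 27556 ≡ 298
s^16 ≡ 298^2 = 88804 ≡ 540
s^32 ≡ 540^2 = 291600 ≡ 199
s^64 ≡ 199^2 = 39601 ≡ 12
s^128 ≡ 12^2 = 144
s^256 ≡ 144^2 = 20736 ≡ 617
411 = 256 + 128 + 16 + 8 + 2 + 1, so s^411 ≡ 617·144·540·298·133·89 ≡ 496 (mod 649)
496 ≠ 169, so verification fails.

forged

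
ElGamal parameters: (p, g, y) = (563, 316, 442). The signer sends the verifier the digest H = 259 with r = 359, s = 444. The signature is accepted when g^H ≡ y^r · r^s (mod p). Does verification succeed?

passes

Left side g^H mod p:
316^259 mod 563 = 342
Right side y^r · r^s mod p:
442^359 mod 563 = 393
359^444 mod 563 = 508
393·508 = 199644 ≡ 342 (mod 563)
342 ≡ 342 (mod 563), so the signature is genuine.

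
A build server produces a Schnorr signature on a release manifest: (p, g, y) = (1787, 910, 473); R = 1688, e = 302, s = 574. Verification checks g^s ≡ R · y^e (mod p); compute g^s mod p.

705

910^2 = 828100 ≡ 719
910^4 ≡ 719^2 = 516961 ≡ 518
910^8 ≡ 518^2 = 268324 ≡ 274
910^16 ≡ 274^2 = 75076 ≡ 22
910^32 ≡ 22^2 = 484
910^64 ≡ 484^2 = 234256 ≡ 159
910^128 ≡ 159^2 = 25281 ≡ 263
910^256 ≡ 263^2 = 69169 ≡ 1263
910^512 ≡ 1263^2 = 1595169 ≡ 1165
574 = 512 + 32 + 16 + 8 + 4 + 2, so 910^574 ≡ 1165·484·22·274·518·719 ≡ 705 (mod 1787)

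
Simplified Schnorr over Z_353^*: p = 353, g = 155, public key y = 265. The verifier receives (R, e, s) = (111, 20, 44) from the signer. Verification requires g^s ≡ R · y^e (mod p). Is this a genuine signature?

forged

g^s mod p:
Squares mod 353: 155^1≡155, 155^2≡21, 155^4≡88, 155^8≡331, 155^16≡131, 155^32≡217
44 = 32 + 8 + 4, so 155^44 ≡ 217·331·88 ≡ 311 (mod 353)
R · y^e mod p:
Squares mod 353: 265^1≡265, 265^2≡331, 265^4≡131, 265^8≡217, 265^16≡140
20 = 16 + 4, so 265^20 ≡ 140·131 ≡ 337 (mod 353)
111·337 = 37407 ≡ 342 (mod 353)
311 ≠ 342; the check fails.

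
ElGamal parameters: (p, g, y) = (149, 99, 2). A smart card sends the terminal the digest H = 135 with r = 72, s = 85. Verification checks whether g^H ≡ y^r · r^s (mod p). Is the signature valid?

Left side g^H mod p:
99^2 = 9801 ≡ 116
99^4 ≡ 116^2 = 13456 ≡ 46
99^8 ≡ 46^2 = 2116 ≡ 30
99^16 ≡ 30^2 = 900 ≡ 6
99^32 ≡ 6^2 = 36
99^64 ≡ 36^2 = 1296 ≡ 104
99^128 ≡ 104^2 = 10816 ≡ 88
135 = 128 + 4 + 2 + 1, so 99^135 ≡ 88·46·116·99 ≡ 126 (mod 149)
Right side y^r · r^s mod p:
2^2 = 4
2^4 ≡ 4^2 = 16
2^8 ≡ 16^2 = 256 ≡ 107
2^16 ≡ 107^2 = 11449 ≡ 125
2^32 ≡ 125^2 = 15625 ≡ 129
2^64 ≡ 129^2 = 16641 ≡ 102
72 = 64 + 8, so 2^72 ≡ 102·107 ≡ 37 (mod 149)
72^2 = 5184 ≡ 118
72^4 ≡ 118^2 = 13924 ≡ 67
72^8 ≡ 67^2 = 4489 ≡ 19
72^16 ≡ 19^2 = 361 ≡ 63
72^32 ≡ 63^2 = 3969 ≡ 95
72^64 ≡ 95^2 = 9025 ≡ 85
85 = 64 + 16 + 4 + 1, so 72^85 ≡ 85·63·67·72 ≡ 92 (mod 149)
37·92 = 3404 ≡ 126 (mod 149)
126 ≡ 126 (mod 149), so the signature is genuine.

valid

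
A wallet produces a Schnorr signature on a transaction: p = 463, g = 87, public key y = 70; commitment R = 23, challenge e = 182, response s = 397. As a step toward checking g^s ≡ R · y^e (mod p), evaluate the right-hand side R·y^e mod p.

Squares mod 463: 70^1≡70, 70^2≡270, 70^4≡209, 70^8≡159, 70^16≡279, 70^32≡57, 70^64≡8, 70^128≡64
182 = 128 + 32 + 16 + 4 + 2, so 70^182 ≡ 64·57·279·209·270 ≡ 337 (mod 463)
R · y^e ≡ 23·337 = 7751 ≡ 343 (mod 463)

343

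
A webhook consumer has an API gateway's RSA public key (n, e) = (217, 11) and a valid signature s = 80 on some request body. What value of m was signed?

152

s^2 ≡ 80^2 = 6400 ≡ 107
s^4 ≡ 107^2 = 11449 ≡ 165
s^8 ≡ 165^2 = 27225 ≡ 100
11 = 8 + 2 + 1, so s^11 ≡ 100·107·80 ≡ 152 (mod 217)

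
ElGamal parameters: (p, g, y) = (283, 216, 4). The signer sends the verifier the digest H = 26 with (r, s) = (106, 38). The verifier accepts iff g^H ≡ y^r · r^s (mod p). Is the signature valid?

valid

Left side g^H mod p:
216^2 = 46656 ≡ 244
216^4 ≡ 244^2 = 59536 ≡ 106
216^8 ≡ 106^2 = 11236 ≡ 199
216^16 ≡ 199^2 = 39601 ≡ 264
26 = 16 + 8 + 2, so 216^26 ≡ 264·199·244 ≡ 16 (mod 283)
Right side y^r · r^s mod p:
4^2 = 16
4^4 ≡ 16^2 = 256
4^8 ≡ 256^2 = 65536 ≡ 163
4^16 ≡ 163^2 = 26569 ≡ 250
4^32 ≡ 250^2 = 62500 ≡ 240
4^64 ≡ 240^2 = 57600 ≡ 151
106 = 64 + 32 + 8 + 2, so 4^106 ≡ 151·240·163·16 ≡ 127 (mod 283)
106^2 = 11236 ≡ 199
106^4 ≡ 199^2 = 39601 ≡ 264
106^8 ≡ 264^2 = 69696 ≡ 78
106^16 ≡ 78^2 = 6084 ≡ 141
106^32 ≡ 141^2 = 19881 ≡ 71
38 = 32 + 4 + 2, so 106^38 ≡ 71·264·199 ≡ 116 (mod 283)
127·116 = 14732 ≡ 16 (mod 283)
16 ≡ 16 (mod 283), so the signature is genuine.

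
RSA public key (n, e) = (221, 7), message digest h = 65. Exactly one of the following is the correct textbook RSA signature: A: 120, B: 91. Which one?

B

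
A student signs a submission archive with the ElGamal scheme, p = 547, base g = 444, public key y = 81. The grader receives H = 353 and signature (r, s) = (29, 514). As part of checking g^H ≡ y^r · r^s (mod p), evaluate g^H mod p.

539

444^353 mod 547 = 539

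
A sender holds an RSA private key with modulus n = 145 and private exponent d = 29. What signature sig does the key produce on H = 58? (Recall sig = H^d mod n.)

58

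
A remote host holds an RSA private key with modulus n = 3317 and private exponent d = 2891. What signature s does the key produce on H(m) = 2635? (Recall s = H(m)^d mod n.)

Squares mod 3317: (H(m))^1≡2635, (H(m))^2≡744, (H(m))^4≡2914, (H(m))^8≡3193, (H(m))^16≡2108, (H(m))^32≡2201, (H(m))^64≡1581, (H(m))^128≡1860, (H(m))^256≡3286, (H(m))^512≡961, (H(m))^1024≡1395, (H(m))^2048≡2263
2891 = 2048 + 512 + 256 + 64 + 8 + 2 + 1, so (H(m))^2891 ≡ 2263·961·3286·1581·3193·744·2635 ≡ 2449 (mod 3317)

2449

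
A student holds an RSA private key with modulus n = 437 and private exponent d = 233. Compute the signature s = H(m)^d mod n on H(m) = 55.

104

(H(m))^233 mod 437 = 104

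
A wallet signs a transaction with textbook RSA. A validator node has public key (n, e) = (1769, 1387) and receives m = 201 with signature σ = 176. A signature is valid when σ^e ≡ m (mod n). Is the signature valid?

valid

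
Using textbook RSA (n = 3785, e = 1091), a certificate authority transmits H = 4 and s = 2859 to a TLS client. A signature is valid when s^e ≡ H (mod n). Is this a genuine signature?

s^2 ≡ 2859^2 = 8173881 ≡ 2066
s^4 ≡ 2066^2 = 4268356 ≡ 2661
s^8 ≡ 2661^2 = 7080921 ≡ 2971
s^16 ≡ 2971^2 = 8826841 ≡ 221
s^32 ≡ 221^2 = 48841 ≡ 3421
s^64 ≡ 3421^2 = 11703241 ≡ 21
s^128 ≡ 21^2 = 441
s^256 ≡ 441^2 = 194481 ≡ 1446
s^512 ≡ 1446^2 = 2090916 ≡ 1596
s^1024 ≡ 1596^2 = 2547216 ≡ 3696
1091 = 1024 + 64 + 2 + 1, so s^1091 ≡ 3696·21·2066·2859 ≡ 4 (mod 3785)
Since 4 equals the digest 4, verification succeeds.

genuine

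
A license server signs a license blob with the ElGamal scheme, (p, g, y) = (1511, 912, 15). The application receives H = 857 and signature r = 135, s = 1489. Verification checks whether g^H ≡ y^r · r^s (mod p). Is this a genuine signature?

Left side g^H mod p:
Squares mod 1511: 912^1≡912, 912^2≡694, 912^4≡1138, 912^8≡117, 912^16≡90, 912^32≡545, 912^64≡869, 912^128≡1172, 912^256≡85, 912^512≡1181
857 = 512 + 256 + 64 + 16 + 8 + 1, so 912^857 ≡ 1181·85·869·90·117·912 ≡ 399 (mod 1511)
Right side y^r · r^s mod p:
Squares mod 1511: 15^1≡15, 15^2≡225, 15^4≡762, 15^8≡420, 15^16≡1124, 15^32≡180, 15^64≡669, 15^128≡305
135 = 128 + 4 + 2 + 1, so 15^135 ≡ 305·762·225·15 ≡ 985 (mod 1511)
Squares mod 1511: 135^1≡135, 135^2≡93, 135^4≡1094, 135^8≡124, 135^16≡266, 135^32≡1250, 135^64≡126, 135^128≡766, 135^256≡488, 135^512≡917, 135^1024≡773
1489 = 1024 + 256 + 128 + 64 + 16 + 1, so 135^1489 ≡ 773·488·766·126·266·135 ≡ 496 (mod 1511)
985·496 = 488560 ≡ 507 (mod 1511)
399 ≠ 507, so verification fails.

forged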